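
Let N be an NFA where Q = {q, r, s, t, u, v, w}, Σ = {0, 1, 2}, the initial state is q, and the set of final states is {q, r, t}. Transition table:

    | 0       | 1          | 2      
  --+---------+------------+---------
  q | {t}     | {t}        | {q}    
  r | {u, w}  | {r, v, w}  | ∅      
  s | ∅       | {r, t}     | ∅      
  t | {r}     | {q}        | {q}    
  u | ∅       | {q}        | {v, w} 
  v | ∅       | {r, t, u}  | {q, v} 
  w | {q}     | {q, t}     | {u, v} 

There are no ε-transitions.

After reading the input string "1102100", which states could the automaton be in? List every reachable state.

Start in {q}.
Read '1': {q} → {t}.
Read '1': {t} → {q}.
Read '0': {q} → {t}.
Read '2': {t} → {q}.
Read '1': {q} → {t}.
Read '0': {t} → {r}.
Read '0': {r} → {u, w}.

{u, w}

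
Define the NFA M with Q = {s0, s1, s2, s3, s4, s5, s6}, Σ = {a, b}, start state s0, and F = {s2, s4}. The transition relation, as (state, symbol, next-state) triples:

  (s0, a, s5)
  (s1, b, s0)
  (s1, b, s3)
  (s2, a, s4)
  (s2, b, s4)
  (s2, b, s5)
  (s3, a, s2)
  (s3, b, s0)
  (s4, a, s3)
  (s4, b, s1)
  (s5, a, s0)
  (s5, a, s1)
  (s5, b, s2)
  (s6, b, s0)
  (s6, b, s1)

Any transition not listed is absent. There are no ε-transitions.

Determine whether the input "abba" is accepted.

No

Start in {s0}.
Read 'a': s0→{s5}; now {s5}.
Read 'b': s5→{s2}; now {s2}.
Read 'b': s2→{s4, s5}; now {s4, s5}.
Read 'a': s4→{s3}, s5→{s0, s1}; now {s0, s1, s3}.
The final set {s0, s1, s3} contains no accepting state.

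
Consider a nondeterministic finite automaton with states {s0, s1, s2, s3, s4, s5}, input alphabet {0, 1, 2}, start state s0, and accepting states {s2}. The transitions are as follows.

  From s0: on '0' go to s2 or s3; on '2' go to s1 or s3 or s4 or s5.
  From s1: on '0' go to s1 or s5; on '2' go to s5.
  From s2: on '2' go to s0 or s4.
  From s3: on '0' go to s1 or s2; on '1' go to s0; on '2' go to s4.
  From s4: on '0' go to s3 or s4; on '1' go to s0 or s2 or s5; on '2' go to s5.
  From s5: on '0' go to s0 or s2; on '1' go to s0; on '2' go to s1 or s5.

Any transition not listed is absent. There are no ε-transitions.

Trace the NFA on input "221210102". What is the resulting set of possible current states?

{s0, s4}

Start in {s0}.
Read '2': s0→{s1, s3, s4, s5}; now {s1, s3, s4, s5}.
Read '2': s1→{s5}, s3→{s4}, s4→{s5}, s5→{s1, s5}; now {s1, s4, s5}.
Read '1': s1→∅, s4→{s0, s2, s5}, s5→{s0}; now {s0, s2, s5}.
Read '2': s0→{s1, s3, s4, s5}, s2→{s0, s4}, s5→{s1, s5}; now {s0, s1, s3, s4, s5}.
Read '1': s0→∅, s1→∅, s3→{s0}, s4→{s0, s2, s5}, s5→{s0}; now {s0, s2, s5}.
Read '0': s0→{s2, s3}, s2→∅, s5→{s0, s2}; now {s0, s2, s3}.
Read '1': s0→∅, s2→∅, s3→{s0}; now {s0}.
Read '0': s0→{s2, s3}; now {s2, s3}.
Read '2': s2→{s0, s4}, s3→{s4}; now {s0, s4}.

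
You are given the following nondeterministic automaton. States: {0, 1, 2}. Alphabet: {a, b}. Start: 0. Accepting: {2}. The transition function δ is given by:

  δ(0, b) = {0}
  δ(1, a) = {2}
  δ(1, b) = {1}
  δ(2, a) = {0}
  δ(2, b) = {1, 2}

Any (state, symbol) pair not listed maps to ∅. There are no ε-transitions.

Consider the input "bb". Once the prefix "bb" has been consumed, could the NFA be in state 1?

No

Start in {0}.
Read 'b': {0} → {0}.
Read 'b': {0} → {0}.
State 1 is not in {0}.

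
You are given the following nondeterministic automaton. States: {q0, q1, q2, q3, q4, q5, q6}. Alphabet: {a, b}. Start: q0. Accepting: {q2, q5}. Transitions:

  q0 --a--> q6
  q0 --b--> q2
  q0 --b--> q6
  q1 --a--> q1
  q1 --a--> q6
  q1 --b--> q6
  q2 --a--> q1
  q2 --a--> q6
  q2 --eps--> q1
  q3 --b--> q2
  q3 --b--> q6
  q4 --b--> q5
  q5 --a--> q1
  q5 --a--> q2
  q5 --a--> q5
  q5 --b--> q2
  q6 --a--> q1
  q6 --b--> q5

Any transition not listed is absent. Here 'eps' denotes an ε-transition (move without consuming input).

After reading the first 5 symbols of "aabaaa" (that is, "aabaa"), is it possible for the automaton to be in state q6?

Start in {q0}.
Read 'a': q0→{q6}; now {q6}.
Read 'a': q6→{q1}; now {q1}.
Read 'b': q1→{q6}; now {q6}.
Read 'a': q6→{q1}; now {q1}.
Read 'a': q1→{q1, q6}; now {q1, q6}.
State q6 is in {q1, q6}.

Yes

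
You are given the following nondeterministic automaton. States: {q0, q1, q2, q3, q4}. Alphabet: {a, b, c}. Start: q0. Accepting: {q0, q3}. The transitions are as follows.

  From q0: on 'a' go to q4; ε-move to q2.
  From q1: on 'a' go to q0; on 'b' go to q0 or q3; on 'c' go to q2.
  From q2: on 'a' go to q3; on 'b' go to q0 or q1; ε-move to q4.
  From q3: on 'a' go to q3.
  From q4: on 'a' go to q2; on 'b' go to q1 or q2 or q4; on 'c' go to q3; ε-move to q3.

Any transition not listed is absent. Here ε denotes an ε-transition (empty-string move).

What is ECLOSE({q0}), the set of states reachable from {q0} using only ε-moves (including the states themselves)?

{q0, q2, q3, q4}

Begin with {q0}.
ε-move q0 → q2; add q2.
ε-move q2 → q4; add q4.
ε-move q4 → q3; add q3.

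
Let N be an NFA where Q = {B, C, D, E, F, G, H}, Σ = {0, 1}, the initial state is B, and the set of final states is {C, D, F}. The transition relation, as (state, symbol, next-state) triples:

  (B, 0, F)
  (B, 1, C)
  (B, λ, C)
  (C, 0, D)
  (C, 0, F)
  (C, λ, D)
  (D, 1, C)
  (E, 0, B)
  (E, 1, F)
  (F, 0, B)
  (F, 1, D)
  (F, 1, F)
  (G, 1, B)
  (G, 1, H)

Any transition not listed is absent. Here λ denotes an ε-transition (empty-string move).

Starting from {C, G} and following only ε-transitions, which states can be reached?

{C, D, G}

Begin with {C, G}.
ε-move C → D; add D.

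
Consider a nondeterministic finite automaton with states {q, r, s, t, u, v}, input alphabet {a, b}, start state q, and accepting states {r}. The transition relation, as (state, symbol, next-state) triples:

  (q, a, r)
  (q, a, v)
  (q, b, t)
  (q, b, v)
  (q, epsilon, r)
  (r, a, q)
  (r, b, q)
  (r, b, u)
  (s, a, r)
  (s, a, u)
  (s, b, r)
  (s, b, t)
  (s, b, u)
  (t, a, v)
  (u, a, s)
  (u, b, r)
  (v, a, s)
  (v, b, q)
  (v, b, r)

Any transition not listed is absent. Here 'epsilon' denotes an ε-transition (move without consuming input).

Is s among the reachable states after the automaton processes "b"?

No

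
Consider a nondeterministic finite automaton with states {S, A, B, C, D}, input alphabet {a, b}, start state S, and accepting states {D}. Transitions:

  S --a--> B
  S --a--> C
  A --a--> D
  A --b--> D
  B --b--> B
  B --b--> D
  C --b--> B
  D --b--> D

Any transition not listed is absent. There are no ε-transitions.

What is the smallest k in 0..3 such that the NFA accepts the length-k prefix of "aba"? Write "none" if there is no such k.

2

Start in {S}.
Read 'a': S→{B, C}; now {B, C}.
Read 'b': B→{B, D}, C→{B}; now {B, D}.
None of the earlier sets intersect F, but {B, D} does.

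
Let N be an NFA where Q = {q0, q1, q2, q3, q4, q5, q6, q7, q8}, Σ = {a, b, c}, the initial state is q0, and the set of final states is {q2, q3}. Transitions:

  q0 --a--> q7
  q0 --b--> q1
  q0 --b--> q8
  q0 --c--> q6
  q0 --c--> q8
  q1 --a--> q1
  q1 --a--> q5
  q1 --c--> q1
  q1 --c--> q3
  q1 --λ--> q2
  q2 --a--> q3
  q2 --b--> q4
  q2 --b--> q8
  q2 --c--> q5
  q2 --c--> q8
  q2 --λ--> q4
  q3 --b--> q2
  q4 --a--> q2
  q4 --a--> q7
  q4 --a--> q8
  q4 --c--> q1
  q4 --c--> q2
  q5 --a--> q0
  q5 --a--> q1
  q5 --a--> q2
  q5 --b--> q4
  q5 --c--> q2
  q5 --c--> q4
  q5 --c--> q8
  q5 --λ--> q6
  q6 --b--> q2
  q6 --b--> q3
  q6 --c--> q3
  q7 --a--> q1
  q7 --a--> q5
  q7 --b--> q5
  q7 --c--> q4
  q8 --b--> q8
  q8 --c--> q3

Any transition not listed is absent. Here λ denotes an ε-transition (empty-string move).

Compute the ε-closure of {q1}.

{q1, q2, q4}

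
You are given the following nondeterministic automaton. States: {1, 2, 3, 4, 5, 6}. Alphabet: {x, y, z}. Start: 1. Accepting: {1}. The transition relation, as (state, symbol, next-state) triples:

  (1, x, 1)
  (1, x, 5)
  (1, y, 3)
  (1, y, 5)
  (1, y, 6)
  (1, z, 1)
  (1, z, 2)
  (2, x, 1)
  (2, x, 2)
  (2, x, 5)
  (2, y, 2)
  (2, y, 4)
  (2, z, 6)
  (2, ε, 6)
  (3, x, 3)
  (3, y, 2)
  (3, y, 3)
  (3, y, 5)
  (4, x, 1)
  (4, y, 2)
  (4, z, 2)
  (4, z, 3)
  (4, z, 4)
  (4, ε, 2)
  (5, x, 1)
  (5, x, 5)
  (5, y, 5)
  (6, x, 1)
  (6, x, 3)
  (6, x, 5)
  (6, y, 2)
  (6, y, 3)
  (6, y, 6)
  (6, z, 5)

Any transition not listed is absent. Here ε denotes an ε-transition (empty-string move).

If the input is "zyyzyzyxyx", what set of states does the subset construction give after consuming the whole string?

Start in {1}.
Read 'z': {1} → {1, 2, 6}.
Read 'y': {1, 2, 6} → {2, 3, 4, 5, 6}.
Read 'y': {2, 3, 4, 5, 6} → {2, 3, 4, 5, 6}.
Read 'z': {2, 3, 4, 5, 6} → {2, 3, 4, 5, 6}.
Read 'y': {2, 3, 4, 5, 6} → {2, 3, 4, 5, 6}.
Read 'z': {2, 3, 4, 5, 6} → {2, 3, 4, 5, 6}.
Read 'y': {2, 3, 4, 5, 6} → {2, 3, 4, 5, 6}.
Read 'x': {2, 3, 4, 5, 6} → {1, 2, 3, 5, 6}.
Read 'y': {1, 2, 3, 5, 6} → {2, 3, 4, 5, 6}.
Read 'x': {2, 3, 4, 5, 6} → {1, 2, 3, 5, 6}.

{1, 2, 3, 5, 6}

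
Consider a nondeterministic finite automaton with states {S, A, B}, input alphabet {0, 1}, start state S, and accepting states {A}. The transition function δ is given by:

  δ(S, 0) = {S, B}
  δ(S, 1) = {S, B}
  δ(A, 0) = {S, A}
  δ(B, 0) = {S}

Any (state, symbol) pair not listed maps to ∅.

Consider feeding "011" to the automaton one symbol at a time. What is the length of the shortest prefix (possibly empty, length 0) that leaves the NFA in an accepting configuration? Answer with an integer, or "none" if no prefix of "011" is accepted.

Start in {S}.
Read '0': S→{S, B}; now {S, B}.
Read '1': S→{S, B}, B→∅; now {S, B}.
Read '1': S→{S, B}, B→∅; now {S, B}.
No reachable set along the way intersects F.

none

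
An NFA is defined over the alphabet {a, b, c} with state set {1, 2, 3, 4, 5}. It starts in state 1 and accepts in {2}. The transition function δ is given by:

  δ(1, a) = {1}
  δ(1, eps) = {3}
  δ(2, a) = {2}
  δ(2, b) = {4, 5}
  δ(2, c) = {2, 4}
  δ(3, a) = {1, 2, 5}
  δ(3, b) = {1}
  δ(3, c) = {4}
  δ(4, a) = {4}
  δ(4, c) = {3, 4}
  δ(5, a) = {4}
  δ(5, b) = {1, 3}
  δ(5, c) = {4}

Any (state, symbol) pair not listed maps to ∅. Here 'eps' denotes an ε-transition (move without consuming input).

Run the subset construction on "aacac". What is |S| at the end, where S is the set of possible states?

3

Start: ε-closure({1}) = {1, 3}.
Read 'a': 1→{1}, 3→{1, 2, 5}; union {1, 2, 5}; ε-closure = {1, 2, 3, 5}.
Read 'a': 1→{1}, 2→{2}, 3→{1, 2, 5}, 5→{4}; union {1, 2, 4, 5}; ε-closure = {1, 2, 3, 4, 5}.
Read 'c': 1→∅, 2→{2, 4}, 3→{4}, 4→{3, 4}, 5→{4}; now {2, 3, 4}.
Read 'a': 2→{2}, 3→{1, 2, 5}, 4→{4}; union {1, 2, 4, 5}; ε-closure = {1, 2, 3, 4, 5}.
Read 'c': 1→∅, 2→{2, 4}, 3→{4}, 4→{3, 4}, 5→{4}; now {2, 3, 4}.
That set has 3 states.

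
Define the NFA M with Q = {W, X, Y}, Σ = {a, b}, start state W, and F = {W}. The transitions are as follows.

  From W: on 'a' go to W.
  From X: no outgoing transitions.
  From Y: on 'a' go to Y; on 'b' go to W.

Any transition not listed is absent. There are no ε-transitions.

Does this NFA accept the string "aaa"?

Start in {W}.
Read 'a': W→{W}; now {W}.
Read 'a': W→{W}; now {W}.
Read 'a': W→{W}; now {W}.
The final set {W} contains the accepting state W.

Yes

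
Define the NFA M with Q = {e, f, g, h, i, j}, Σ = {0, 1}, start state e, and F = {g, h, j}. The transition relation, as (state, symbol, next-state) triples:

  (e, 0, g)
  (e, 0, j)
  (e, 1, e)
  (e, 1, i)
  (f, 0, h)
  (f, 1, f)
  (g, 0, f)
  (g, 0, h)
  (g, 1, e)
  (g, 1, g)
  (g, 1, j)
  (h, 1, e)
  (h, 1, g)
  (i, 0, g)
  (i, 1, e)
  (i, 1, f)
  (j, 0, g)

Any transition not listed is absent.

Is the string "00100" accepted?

Start in {e}.
Read '0': {e} → {g, j}.
Read '0': {g, j} → {f, g, h}.
Read '1': {f, g, h} → {e, f, g, j}.
Read '0': {e, f, g, j} → {f, g, h, j}.
Read '0': {f, g, h, j} → {f, g, h}.
The final set {f, g, h} contains the accepting states g, h.

Yes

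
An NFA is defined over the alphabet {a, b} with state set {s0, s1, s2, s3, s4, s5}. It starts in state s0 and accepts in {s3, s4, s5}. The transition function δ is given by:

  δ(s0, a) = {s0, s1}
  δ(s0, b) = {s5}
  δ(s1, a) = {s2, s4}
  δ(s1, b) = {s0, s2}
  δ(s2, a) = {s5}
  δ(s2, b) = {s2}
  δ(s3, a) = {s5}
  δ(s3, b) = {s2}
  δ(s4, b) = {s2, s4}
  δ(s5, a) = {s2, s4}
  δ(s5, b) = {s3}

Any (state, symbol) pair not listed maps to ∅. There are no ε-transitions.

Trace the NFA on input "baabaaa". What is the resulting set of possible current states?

{s5}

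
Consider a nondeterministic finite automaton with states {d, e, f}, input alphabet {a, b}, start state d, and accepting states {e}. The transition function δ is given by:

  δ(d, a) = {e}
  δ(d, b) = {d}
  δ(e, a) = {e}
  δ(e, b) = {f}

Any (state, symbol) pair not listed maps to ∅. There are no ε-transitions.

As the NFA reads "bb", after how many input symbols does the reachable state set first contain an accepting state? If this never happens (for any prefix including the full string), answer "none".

none

Start in {d}.
Read 'b': {d} → {d}.
Read 'b': {d} → {d}.
No reachable set along the way intersects F.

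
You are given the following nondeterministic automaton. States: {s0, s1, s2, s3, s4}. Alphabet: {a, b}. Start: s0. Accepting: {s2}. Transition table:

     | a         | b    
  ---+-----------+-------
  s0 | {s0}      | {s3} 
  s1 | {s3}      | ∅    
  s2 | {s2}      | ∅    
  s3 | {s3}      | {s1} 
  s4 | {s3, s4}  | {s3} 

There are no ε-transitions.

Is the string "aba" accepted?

No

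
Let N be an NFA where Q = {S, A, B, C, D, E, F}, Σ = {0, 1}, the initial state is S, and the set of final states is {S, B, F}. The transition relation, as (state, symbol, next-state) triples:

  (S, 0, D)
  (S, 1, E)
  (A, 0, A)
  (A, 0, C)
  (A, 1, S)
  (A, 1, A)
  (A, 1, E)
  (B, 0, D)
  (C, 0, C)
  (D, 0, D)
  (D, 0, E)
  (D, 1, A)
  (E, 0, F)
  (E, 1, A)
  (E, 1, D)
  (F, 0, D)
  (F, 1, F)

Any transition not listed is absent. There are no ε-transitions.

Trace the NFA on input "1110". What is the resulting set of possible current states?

{A, C, D, F}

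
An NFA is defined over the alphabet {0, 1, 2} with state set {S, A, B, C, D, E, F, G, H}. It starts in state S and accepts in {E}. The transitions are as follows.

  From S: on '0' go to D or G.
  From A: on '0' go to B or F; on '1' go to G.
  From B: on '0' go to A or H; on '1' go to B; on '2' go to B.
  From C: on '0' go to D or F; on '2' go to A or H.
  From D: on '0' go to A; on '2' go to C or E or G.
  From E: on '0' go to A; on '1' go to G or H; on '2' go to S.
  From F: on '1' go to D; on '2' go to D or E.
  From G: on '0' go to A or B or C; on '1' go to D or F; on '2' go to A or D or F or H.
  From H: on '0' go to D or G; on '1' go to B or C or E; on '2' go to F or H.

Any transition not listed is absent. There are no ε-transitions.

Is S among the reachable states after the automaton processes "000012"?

Start in {S}.
Read '0': {S} → {D, G}.
Read '0': {D, G} → {A, B, C}.
Read '0': {A, B, C} → {A, B, D, F, H}.
Read '0': {A, B, D, F, H} → {A, B, D, F, G, H}.
Read '1': {A, B, D, F, G, H} → {B, C, D, E, F, G}.
Read '2': {B, C, D, E, F, G} → {S, A, B, C, D, E, F, G, H}.
State S is in {S, A, B, C, D, E, F, G, H}.

Yes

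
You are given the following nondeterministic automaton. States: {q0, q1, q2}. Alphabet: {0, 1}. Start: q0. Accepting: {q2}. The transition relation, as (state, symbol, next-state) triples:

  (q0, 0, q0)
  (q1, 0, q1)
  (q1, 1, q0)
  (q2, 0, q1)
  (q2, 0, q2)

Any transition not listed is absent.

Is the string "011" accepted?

Start in {q0}.
Read '0': {q0} → {q0}.
Read '1': {q0} → ∅.
The set is empty and remains empty for the remaining 1 symbol.
The final set ∅ contains no accepting state.

No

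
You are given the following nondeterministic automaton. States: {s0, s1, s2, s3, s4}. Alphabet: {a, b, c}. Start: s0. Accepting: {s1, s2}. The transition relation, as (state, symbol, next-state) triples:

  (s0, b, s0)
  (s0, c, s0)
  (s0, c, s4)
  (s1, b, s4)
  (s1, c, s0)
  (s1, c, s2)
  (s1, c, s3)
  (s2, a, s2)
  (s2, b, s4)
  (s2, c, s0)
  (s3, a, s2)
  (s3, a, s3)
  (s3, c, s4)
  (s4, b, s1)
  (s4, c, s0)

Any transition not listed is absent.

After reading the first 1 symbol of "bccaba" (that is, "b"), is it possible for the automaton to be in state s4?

No

Start in {s0}.
Read 'b': {s0} → {s0}.
State s4 is not in {s0}.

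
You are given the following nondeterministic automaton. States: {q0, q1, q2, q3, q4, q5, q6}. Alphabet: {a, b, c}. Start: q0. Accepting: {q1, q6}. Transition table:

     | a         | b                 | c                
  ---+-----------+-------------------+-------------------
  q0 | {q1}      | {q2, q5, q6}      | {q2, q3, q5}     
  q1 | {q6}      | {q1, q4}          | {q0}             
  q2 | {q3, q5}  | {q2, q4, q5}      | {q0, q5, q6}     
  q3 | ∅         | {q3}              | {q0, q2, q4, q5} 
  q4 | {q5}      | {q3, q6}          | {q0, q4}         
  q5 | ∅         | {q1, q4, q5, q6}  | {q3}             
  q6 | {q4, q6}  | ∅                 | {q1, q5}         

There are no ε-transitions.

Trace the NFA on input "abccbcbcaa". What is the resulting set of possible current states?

{q4, q5, q6}

Start in {q0}.
Read 'a': q0→{q1}; now {q1}.
Read 'b': q1→{q1, q4}; now {q1, q4}.
Read 'c': q1→{q0}, q4→{q0, q4}; now {q0, q4}.
Read 'c': q0→{q2, q3, q5}, q4→{q0, q4}; now {q0, q2, q3, q4, q5}.
Read 'b': q0→{q2, q5, q6}, q2→{q2, q4, q5}, q3→{q3}, q4→{q3, q6}, q5→{q1, q4, q5, q6}; now {q1, q2, q3, q4, q5, q6}.
Read 'c': q1→{q0}, q2→{q0, q5, q6}, q3→{q0, q2, q4, q5}, q4→{q0, q4}, q5→{q3}, q6→{q1, q5}; now {q0, q1, q2, q3, q4, q5, q6}.
Read 'b': q0→{q2, q5, q6}, q1→{q1, q4}, q2→{q2, q4, q5}, q3→{q3}, q4→{q3, q6}, q5→{q1, q4, q5, q6}, q6→∅; now {q1, q2, q3, q4, q5, q6}.
Read 'c': q1→{q0}, q2→{q0, q5, q6}, q3→{q0, q2, q4, q5}, q4→{q0, q4}, q5→{q3}, q6→{q1, q5}; now {q0, q1, q2, q3, q4, q5, q6}.
Read 'a': q0→{q1}, q1→{q6}, q2→{q3, q5}, q3→∅, q4→{q5}, q5→∅, q6→{q4, q6}; now {q1, q3, q4, q5, q6}.
Read 'a': q1→{q6}, q3→∅, q4→{q5}, q5→∅, q6→{q4, q6}; now {q4, q5, q6}.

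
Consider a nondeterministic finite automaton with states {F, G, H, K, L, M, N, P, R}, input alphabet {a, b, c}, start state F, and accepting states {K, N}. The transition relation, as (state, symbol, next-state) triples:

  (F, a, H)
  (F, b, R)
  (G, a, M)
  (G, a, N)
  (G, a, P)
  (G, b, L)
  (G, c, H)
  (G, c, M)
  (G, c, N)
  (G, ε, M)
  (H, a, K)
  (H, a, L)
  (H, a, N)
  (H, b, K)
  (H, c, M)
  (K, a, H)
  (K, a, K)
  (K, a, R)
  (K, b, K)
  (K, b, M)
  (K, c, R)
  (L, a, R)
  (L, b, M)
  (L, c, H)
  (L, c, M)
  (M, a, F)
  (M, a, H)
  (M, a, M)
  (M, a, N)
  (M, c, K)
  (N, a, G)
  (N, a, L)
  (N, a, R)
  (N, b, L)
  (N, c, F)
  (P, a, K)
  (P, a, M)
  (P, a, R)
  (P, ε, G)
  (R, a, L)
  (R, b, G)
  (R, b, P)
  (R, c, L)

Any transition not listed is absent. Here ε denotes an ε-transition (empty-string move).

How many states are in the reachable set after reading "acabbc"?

5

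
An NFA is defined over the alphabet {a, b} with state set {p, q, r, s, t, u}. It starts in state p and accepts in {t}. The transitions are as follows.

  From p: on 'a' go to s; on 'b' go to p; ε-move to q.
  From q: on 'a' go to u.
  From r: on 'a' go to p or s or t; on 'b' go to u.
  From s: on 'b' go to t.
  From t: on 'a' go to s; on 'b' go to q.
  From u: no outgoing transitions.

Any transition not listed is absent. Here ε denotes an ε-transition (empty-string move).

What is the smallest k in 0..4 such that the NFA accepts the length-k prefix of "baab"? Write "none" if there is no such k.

none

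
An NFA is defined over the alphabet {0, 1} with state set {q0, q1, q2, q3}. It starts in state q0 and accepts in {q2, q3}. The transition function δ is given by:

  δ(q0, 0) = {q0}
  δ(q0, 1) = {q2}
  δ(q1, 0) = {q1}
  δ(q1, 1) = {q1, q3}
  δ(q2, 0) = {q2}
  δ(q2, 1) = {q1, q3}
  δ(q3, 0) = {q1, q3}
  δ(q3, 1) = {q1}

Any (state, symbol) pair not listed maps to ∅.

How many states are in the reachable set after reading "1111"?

Start in {q0}.
Read '1': {q0} → {q2}.
Read '1': {q2} → {q1, q3}.
Read '1': {q1, q3} → {q1, q3}.
Read '1': {q1, q3} → {q1, q3}.
That set has 2 states.

2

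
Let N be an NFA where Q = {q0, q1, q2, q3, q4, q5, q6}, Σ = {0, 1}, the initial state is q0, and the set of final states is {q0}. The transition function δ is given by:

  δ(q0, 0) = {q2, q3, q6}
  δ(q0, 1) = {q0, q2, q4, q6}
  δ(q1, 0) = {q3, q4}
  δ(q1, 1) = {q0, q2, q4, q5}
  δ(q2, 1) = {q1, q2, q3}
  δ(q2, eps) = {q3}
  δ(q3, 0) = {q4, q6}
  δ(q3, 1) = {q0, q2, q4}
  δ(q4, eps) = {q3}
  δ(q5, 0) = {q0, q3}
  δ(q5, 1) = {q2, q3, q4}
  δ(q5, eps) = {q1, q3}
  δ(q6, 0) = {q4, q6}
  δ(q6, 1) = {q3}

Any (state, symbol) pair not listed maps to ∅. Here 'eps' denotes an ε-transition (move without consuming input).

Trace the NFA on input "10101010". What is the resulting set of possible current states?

{q2, q3, q4, q6}

Start in {q0}.
Read '1': q0→{q0, q2, q4, q6}; union {q0, q2, q4, q6}; ε-closure = {q0, q2, q3, q4, q6}.
Read '0': q0→{q2, q3, q6}, q2→∅, q3→{q4, q6}, q4→∅, q6→{q4, q6}; now {q2, q3, q4, q6}.
Read '1': q2→{q1, q2, q3}, q3→{q0, q2, q4}, q4→∅, q6→{q3}; now {q0, q1, q2, q3, q4}.
Read '0': q0→{q2, q3, q6}, q1→{q3, q4}, q2→∅, q3→{q4, q6}, q4→∅; now {q2, q3, q4, q6}.
Read '1': q2→{q1, q2, q3}, q3→{q0, q2, q4}, q4→∅, q6→{q3}; now {q0, q1, q2, q3, q4}.
Read '0': q0→{q2, q3, q6}, q1→{q3, q4}, q2→∅, q3→{q4, q6}, q4→∅; now {q2, q3, q4, q6}.
Read '1': q2→{q1, q2, q3}, q3→{q0, q2, q4}, q4→∅, q6→{q3}; now {q0, q1, q2, q3, q4}.
Read '0': q0→{q2, q3, q6}, q1→{q3, q4}, q2→∅, q3→{q4, q6}, q4→∅; now {q2, q3, q4, q6}.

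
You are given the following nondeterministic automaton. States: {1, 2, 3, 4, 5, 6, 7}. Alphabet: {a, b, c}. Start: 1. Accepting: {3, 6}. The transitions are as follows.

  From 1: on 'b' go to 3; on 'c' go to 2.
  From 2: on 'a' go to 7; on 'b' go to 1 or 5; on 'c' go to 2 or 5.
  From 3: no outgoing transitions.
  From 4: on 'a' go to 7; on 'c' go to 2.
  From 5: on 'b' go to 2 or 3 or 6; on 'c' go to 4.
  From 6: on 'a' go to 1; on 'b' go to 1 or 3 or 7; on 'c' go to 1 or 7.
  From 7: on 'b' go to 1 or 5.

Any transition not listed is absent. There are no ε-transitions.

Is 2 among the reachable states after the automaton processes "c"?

Yes

Start in {1}.
Read 'c': 1→{2}; now {2}.
State 2 is in {2}.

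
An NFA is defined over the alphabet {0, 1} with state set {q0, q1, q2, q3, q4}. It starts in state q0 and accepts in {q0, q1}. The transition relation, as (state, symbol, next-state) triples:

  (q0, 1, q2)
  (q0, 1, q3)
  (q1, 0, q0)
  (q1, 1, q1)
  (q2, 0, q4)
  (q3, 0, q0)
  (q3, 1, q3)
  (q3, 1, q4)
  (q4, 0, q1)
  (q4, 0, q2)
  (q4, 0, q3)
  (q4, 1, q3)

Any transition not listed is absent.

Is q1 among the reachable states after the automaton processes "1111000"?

Start in {q0}.
Read '1': {q0} → {q2, q3}.
Read '1': {q2, q3} → {q3, q4}.
Read '1': {q3, q4} → {q3, q4}.
Read '1': {q3, q4} → {q3, q4}.
Read '0': {q3, q4} → {q0, q1, q2, q3}.
Read '0': {q0, q1, q2, q3} → {q0, q4}.
Read '0': {q0, q4} → {q1, q2, q3}.
State q1 is in {q1, q2, q3}.

Yes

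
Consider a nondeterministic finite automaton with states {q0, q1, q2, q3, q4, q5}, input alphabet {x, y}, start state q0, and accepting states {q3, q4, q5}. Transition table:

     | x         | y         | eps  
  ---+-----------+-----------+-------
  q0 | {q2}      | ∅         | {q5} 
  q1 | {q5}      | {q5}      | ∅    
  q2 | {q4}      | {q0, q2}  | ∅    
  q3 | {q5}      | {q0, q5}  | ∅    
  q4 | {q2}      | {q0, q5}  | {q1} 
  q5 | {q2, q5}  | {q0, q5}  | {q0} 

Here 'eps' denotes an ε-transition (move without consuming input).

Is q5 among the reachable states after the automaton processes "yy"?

Start: ε-closure({q0}) = {q0, q5}.
Read 'y': q0→∅, q5→{q0, q5}; now {q0, q5}.
Read 'y': q0→∅, q5→{q0, q5}; now {q0, q5}.
State q5 is in {q0, q5}.

Yes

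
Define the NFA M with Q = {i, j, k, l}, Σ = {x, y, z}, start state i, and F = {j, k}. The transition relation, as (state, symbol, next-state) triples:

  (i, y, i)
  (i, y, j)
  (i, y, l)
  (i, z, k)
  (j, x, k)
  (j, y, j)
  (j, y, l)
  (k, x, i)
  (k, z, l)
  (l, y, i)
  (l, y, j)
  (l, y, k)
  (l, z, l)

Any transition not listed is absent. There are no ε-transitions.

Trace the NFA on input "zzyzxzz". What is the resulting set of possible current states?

Start in {i}.
Read 'z': {i} → {k}.
Read 'z': {k} → {l}.
Read 'y': {l} → {i, j, k}.
Read 'z': {i, j, k} → {k, l}.
Read 'x': {k, l} → {i}.
Read 'z': {i} → {k}.
Read 'z': {k} → {l}.

{l}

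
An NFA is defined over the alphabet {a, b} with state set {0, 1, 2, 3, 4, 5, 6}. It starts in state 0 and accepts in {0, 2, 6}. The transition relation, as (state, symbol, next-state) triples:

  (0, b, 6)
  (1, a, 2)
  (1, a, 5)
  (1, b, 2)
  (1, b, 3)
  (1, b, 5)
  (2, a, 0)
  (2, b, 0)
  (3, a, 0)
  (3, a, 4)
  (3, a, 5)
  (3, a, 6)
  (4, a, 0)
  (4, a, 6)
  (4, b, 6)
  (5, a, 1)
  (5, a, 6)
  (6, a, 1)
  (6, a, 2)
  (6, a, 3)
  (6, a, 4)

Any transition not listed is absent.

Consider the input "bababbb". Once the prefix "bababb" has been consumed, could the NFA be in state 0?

Start in {0}.
Read 'b': 0→{6}; now {6}.
Read 'a': 6→{1, 2, 3, 4}; now {1, 2, 3, 4}.
Read 'b': 1→{2, 3, 5}, 2→{0}, 3→∅, 4→{6}; now {0, 2, 3, 5, 6}.
Read 'a': 0→∅, 2→{0}, 3→{0, 4, 5, 6}, 5→{1, 6}, 6→{1, 2, 3, 4}; now {0, 1, 2, 3, 4, 5, 6}.
Read 'b': 0→{6}, 1→{2, 3, 5}, 2→{0}, 3→∅, 4→{6}, 5→∅, 6→∅; now {0, 2, 3, 5, 6}.
Read 'b': 0→{6}, 2→{0}, 3→∅, 5→∅, 6→∅; now {0, 6}.
State 0 is in {0, 6}.

Yes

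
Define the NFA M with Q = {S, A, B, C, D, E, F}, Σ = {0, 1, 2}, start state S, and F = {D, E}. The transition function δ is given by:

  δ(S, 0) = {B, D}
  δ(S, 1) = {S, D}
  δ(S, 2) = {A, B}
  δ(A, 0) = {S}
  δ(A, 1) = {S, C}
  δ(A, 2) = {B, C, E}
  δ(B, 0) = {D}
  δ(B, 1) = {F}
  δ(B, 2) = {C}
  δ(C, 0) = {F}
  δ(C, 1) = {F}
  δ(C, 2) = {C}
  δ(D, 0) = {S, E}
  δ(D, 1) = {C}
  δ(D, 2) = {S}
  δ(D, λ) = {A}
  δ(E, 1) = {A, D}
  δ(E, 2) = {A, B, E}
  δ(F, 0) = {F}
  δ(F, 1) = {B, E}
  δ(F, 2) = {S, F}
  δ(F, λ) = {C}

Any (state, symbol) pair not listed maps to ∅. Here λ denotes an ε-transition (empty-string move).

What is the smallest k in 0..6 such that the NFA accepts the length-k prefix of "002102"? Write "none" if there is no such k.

1

Start in {S}.
Read '0': S→{B, D}; union {B, D}; ε-closure = {A, B, D}.
None of the earlier sets intersect F, but {A, B, D} does.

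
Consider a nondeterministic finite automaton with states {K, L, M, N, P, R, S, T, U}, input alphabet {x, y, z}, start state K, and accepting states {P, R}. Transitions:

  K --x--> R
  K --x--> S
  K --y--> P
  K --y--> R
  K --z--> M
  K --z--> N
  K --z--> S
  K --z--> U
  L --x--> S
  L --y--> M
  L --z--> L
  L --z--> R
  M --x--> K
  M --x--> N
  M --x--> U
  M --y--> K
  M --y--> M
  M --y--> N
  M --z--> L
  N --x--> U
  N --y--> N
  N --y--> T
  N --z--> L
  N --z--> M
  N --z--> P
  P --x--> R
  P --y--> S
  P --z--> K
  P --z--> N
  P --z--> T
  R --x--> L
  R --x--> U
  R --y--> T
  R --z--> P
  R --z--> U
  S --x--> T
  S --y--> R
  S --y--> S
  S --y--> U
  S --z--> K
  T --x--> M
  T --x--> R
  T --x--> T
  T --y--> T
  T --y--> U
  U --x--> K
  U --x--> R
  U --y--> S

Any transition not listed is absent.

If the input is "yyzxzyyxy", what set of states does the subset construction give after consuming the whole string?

{K, M, N, P, R, S, T, U}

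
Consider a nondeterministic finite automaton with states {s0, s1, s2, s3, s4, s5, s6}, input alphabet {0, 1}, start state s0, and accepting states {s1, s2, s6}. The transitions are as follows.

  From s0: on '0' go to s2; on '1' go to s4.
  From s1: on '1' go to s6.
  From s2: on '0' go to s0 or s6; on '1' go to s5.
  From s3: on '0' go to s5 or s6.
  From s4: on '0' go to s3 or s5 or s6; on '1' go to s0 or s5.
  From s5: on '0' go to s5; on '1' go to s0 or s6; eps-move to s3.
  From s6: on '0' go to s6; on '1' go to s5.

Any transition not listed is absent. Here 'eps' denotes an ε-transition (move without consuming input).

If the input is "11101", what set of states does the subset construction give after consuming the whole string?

{s0, s3, s5, s6}

Start in {s0}.
Read '1': {s0} → {s4}.
Read '1': {s4} → {s0, s3, s5}.
Read '1': {s0, s3, s5} → {s0, s4, s6}.
Read '0': {s0, s4, s6} → {s2, s3, s5, s6}.
Read '1': {s2, s3, s5, s6} → {s0, s3, s5, s6}.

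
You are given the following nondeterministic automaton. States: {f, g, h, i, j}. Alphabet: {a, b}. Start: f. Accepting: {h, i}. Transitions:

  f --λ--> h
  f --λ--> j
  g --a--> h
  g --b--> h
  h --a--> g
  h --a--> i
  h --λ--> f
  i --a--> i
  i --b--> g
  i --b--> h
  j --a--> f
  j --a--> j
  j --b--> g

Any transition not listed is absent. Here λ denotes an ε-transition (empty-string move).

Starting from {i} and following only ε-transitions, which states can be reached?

{i}

Begin with {i}.
No ε-moves leave this set, so the closure equals the set itself.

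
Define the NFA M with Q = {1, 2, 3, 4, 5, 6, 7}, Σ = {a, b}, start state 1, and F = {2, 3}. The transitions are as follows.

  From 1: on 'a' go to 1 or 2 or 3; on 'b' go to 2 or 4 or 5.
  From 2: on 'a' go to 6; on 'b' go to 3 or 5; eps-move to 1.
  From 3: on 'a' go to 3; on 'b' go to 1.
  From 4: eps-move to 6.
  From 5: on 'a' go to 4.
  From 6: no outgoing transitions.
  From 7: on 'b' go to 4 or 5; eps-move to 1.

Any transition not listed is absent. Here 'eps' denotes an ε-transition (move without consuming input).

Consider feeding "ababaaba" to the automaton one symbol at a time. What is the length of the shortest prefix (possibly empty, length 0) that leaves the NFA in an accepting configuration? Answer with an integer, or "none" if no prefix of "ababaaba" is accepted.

Start in {1}.
Read 'a': {1} → {1, 2, 3}.
None of the earlier sets intersect F, but {1, 2, 3} does.

1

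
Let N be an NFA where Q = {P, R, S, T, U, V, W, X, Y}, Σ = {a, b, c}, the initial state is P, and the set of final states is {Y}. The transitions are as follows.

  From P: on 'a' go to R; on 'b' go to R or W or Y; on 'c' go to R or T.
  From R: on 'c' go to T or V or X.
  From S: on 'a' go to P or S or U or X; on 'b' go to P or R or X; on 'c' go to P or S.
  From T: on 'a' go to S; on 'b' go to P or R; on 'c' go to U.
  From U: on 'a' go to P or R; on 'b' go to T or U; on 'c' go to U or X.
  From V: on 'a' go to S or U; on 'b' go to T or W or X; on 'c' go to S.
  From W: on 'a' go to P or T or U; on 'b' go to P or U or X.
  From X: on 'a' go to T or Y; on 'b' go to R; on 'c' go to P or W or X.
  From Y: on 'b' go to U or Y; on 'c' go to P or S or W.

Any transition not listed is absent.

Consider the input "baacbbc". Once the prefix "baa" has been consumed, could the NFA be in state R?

Start in {P}.
Read 'b': {P} → {R, W, Y}.
Read 'a': {R, W, Y} → {P, T, U}.
Read 'a': {P, T, U} → {P, R, S}.
State R is in {P, R, S}.

Yes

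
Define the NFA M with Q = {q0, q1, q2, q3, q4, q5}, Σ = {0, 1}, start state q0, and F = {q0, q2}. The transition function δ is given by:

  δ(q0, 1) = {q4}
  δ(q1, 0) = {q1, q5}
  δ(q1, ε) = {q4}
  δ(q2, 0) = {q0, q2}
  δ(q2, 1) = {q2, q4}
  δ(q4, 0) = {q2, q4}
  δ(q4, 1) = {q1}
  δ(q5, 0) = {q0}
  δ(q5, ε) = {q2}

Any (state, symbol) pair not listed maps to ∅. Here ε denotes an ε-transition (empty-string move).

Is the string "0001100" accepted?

Start in {q0}.
Read '0': q0→∅; now ∅.
The set is empty and remains empty for the remaining 6 symbols.
The final set ∅ contains no accepting state.

No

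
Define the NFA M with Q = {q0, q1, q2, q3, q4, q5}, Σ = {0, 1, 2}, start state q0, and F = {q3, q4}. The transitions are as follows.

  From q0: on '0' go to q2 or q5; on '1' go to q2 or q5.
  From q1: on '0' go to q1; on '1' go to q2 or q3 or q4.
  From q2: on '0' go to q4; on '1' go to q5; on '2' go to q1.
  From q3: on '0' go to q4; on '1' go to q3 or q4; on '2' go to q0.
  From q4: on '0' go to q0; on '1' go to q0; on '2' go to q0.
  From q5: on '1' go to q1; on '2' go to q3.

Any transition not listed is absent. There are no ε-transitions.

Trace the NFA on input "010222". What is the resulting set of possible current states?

Start in {q0}.
Read '0': {q0} → {q2, q5}.
Read '1': {q2, q5} → {q1, q5}.
Read '0': {q1, q5} → {q1}.
Read '2': {q1} → ∅.
The set is empty and remains empty for the remaining 2 symbols.

∅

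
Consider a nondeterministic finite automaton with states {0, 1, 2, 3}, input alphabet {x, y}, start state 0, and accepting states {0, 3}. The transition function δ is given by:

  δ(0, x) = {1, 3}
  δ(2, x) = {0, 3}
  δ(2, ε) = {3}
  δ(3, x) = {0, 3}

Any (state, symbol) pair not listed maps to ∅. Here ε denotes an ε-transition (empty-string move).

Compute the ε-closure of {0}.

Begin with {0}.
No ε-moves leave this set, so the closure equals the set itself.

{0}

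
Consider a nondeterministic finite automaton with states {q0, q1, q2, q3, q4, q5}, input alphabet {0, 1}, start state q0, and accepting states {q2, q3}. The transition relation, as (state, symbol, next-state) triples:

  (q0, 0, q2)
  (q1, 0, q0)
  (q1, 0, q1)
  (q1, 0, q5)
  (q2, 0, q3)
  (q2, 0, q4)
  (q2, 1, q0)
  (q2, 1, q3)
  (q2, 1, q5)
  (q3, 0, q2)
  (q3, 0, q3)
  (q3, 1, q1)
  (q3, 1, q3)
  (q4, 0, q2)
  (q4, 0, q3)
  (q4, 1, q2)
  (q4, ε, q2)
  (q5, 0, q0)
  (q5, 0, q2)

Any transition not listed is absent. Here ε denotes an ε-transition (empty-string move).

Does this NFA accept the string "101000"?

No

Start in {q0}.
Read '1': {q0} → ∅.
The set is empty and remains empty for the remaining 5 symbols.
The final set ∅ contains no accepting state.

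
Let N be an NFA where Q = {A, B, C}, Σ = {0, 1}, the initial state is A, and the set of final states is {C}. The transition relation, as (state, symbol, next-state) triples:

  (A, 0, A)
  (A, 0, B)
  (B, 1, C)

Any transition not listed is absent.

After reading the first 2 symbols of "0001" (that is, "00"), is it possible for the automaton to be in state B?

Yes

Start in {A}.
Read '0': {A} → {A, B}.
Read '0': {A, B} → {A, B}.
State B is in {A, B}.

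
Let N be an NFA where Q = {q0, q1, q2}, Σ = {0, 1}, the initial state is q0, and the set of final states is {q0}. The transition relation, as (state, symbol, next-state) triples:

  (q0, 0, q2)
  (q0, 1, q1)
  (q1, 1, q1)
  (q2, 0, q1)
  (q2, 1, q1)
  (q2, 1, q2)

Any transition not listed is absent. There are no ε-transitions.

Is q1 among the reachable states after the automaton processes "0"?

Start in {q0}.
Read '0': {q0} → {q2}.
State q1 is not in {q2}.

No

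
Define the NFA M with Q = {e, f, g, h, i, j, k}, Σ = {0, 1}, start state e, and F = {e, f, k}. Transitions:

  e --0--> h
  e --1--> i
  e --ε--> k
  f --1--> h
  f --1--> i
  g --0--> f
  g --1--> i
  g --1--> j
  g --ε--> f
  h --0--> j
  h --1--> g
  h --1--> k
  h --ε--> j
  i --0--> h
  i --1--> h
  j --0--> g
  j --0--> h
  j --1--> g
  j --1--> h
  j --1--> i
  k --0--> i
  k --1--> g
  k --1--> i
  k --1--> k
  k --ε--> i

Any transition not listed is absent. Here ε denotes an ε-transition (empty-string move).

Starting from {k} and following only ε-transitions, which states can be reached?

{i, k}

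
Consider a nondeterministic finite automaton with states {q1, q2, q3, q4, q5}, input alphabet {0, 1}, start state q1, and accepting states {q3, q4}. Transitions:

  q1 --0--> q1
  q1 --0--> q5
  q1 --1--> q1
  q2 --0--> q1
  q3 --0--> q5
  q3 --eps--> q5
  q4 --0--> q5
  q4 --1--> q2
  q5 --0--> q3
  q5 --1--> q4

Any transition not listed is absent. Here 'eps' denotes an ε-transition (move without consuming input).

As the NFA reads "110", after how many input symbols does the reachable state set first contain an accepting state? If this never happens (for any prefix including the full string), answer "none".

none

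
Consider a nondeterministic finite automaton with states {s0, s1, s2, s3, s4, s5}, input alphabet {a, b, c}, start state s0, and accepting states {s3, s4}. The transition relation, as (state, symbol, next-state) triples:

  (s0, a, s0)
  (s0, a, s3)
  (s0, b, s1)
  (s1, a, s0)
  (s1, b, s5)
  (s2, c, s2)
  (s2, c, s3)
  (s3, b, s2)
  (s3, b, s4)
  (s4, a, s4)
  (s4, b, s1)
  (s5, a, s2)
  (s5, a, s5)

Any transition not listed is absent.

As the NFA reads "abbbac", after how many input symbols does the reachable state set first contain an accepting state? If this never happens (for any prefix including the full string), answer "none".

Start in {s0}.
Read 'a': s0→{s0, s3}; now {s0, s3}.
None of the earlier sets intersect F, but {s0, s3} does.

1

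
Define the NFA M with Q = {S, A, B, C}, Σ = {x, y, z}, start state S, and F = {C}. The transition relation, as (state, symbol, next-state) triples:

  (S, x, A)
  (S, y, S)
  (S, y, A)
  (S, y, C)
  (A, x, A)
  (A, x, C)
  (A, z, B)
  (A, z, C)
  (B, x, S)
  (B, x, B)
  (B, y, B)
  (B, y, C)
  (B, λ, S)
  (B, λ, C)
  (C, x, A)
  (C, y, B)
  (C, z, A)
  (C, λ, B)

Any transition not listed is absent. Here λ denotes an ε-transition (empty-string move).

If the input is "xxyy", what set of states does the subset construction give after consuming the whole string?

Start in {S}.
Read 'x': {S} → {A}.
Read 'x': {A} → {S, A, B, C}.
Read 'y': {S, A, B, C} → {S, A, B, C}.
Read 'y': {S, A, B, C} → {S, A, B, C}.

{S, A, B, C}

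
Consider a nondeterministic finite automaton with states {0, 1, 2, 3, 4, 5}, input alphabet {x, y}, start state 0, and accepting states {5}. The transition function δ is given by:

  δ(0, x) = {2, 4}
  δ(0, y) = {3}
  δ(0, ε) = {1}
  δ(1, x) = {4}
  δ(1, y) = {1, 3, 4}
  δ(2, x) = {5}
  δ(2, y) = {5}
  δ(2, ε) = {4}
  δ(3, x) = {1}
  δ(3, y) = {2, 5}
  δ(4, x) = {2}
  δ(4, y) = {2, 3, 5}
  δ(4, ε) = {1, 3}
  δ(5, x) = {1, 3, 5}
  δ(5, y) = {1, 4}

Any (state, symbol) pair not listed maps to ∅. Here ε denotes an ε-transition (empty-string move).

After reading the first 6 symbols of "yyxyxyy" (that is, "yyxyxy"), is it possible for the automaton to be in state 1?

Start: ε-closure({0}) = {0, 1}.
Read 'y': {0, 1} → {1, 3, 4}.
Read 'y': {1, 3, 4} → {1, 2, 3, 4, 5}.
Read 'x': {1, 2, 3, 4, 5} → {1, 2, 3, 4, 5}.
Read 'y': {1, 2, 3, 4, 5} → {1, 2, 3, 4, 5}.
Read 'x': {1, 2, 3, 4, 5} → {1, 2, 3, 4, 5}.
Read 'y': {1, 2, 3, 4, 5} → {1, 2, 3, 4, 5}.
State 1 is in {1, 2, 3, 4, 5}.

Yes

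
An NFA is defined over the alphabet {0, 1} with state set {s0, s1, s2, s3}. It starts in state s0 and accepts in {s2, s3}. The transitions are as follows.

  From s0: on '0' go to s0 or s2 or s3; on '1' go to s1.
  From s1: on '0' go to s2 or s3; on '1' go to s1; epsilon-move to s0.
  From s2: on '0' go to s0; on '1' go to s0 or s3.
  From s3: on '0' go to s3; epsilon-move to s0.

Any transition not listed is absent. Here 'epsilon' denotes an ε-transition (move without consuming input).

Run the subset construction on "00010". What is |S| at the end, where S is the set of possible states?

3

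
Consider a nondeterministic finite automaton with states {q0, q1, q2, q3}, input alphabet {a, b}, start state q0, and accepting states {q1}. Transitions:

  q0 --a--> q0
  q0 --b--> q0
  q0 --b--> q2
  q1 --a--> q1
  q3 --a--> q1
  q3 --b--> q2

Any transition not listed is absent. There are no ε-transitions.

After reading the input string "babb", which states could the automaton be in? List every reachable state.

{q0, q2}

Start in {q0}.
Read 'b': q0→{q0, q2}; now {q0, q2}.
Read 'a': q0→{q0}, q2→∅; now {q0}.
Read 'b': q0→{q0, q2}; now {q0, q2}.
Read 'b': q0→{q0, q2}, q2→∅; now {q0, q2}.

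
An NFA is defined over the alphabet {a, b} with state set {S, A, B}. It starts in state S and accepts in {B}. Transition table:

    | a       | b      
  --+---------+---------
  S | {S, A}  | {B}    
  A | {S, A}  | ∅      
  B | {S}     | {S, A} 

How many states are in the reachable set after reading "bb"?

Start in {S}.
Read 'b': S→{B}; now {B}.
Read 'b': B→{S, A}; now {S, A}.
That set has 2 states.

2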